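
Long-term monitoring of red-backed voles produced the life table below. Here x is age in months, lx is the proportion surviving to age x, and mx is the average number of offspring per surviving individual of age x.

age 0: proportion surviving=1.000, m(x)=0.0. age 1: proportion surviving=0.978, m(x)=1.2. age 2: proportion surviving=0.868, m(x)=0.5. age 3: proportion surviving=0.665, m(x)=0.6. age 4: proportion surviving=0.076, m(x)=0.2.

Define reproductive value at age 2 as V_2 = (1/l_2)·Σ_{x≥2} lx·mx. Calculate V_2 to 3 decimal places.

0.977

lx·mx for x ≥ 2: 0.434, 0.399, 0.0152 → sum = 0.8482
V_2 = 0.8482 / l_2 = 0.8482 / 0.868 = 0.977189… → 0.977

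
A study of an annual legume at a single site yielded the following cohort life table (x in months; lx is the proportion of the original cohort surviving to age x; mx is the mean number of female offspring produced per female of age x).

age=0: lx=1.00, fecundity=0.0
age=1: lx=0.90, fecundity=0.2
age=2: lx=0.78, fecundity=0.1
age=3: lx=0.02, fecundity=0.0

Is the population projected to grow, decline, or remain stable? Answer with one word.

R0 = Σ lx·mx = 0 + 0.18 + 0.078 + 0 = 0.258
R0 < 1, so the population is declining.

declining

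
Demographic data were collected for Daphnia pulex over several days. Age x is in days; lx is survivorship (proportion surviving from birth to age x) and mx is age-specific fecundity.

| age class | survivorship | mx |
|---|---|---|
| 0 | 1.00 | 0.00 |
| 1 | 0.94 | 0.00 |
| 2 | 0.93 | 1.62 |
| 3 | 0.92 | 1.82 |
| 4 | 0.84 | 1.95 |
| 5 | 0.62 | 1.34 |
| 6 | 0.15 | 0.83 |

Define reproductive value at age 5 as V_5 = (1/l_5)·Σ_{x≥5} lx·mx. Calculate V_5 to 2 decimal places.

lx·mx for x ≥ 5: 0.8308, 0.1245 → sum = 0.9553
V_5 = 0.9553 / l_5 = 0.9553 / 0.62 = 1.540806… → 1.54

1.54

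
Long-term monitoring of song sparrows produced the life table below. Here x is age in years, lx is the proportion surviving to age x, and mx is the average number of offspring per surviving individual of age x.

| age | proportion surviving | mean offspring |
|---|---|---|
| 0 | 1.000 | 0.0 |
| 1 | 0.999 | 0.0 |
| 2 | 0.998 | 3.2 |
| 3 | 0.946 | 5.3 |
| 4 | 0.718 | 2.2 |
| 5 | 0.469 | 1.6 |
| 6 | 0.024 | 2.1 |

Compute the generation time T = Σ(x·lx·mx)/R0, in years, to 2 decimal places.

3.00

lx·mx: 0, 0, 3.1936, 5.0138, 1.5796, 0.7504, 0.0504 → R0 = 10.5878
x·lx·mx: 0, 0, 6.3872, 15.0414, 6.3184, 3.752, 0.3024 → Σ = 31.8014
T = 31.8014 / 10.5878 = 3.003589… → 3.00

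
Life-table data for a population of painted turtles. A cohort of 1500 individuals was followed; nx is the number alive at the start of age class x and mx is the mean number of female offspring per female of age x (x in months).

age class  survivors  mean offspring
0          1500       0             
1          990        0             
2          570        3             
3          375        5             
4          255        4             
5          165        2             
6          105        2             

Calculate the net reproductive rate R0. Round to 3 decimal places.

lx = nx/n0 = nx/1500: 1, 0.66, 0.38, 0.25, 0.17, 0.11, 0.07
lx·mx by age: 0, 0, 1.14, 1.25, 0.68, 0.22, 0.14
R0 = Σ lx·mx = 3.43 → 3.430

3.430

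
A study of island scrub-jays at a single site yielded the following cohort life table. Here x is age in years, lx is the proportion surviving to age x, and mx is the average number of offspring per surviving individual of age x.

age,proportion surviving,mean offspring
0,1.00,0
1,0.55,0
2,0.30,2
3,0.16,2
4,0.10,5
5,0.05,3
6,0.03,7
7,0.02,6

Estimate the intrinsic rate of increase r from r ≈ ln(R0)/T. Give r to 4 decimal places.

R0 = Σ lx·mx = 0 + 0 + 0.6 + 0.32 + 0.5 + 0.15 + 0.21 + 0.12 = 1.9
Σ x·lx·mx = 7.01; T = 7.01/1.9 = 3.68947…
r ≈ ln(R0)/T = ln(1.9)/3.68947… = 0.173969… → 0.1740

0.1740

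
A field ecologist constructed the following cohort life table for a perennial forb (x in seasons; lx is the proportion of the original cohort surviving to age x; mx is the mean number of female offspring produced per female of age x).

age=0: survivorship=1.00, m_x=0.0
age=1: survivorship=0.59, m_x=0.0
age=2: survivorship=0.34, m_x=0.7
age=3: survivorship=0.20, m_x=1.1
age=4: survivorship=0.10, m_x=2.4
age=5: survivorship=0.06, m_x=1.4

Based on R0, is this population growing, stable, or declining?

R0 = Σ lx·mx = 0 + 0 + 0.238 + 0.22 + 0.24 + 0.084 = 0.782
R0 < 1, so the population is declining.

declining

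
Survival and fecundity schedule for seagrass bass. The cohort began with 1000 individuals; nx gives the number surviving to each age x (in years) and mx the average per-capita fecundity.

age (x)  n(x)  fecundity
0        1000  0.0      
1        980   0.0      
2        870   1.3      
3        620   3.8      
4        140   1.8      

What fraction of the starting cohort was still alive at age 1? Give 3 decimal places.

0.980

l_1 = n_1/n_0 = 980/1000 = 0.98 → 0.980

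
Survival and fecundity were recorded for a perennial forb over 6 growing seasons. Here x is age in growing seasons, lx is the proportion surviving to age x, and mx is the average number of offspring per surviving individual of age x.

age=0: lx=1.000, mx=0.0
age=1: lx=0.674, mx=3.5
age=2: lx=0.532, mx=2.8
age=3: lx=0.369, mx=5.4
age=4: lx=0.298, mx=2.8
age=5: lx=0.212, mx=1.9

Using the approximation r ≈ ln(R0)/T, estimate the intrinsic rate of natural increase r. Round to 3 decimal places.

R0 = Σ lx·mx = 0 + 2.359 + 1.4896 + 1.9926 + 0.8344 + 0.4028 = 7.0784
Σ x·lx·mx = 16.6676; T = 16.6676/7.0784 = 2.35471…
r ≈ ln(R0)/T = ln(7.0784)/2.35471… = 0.83112… → 0.831

0.831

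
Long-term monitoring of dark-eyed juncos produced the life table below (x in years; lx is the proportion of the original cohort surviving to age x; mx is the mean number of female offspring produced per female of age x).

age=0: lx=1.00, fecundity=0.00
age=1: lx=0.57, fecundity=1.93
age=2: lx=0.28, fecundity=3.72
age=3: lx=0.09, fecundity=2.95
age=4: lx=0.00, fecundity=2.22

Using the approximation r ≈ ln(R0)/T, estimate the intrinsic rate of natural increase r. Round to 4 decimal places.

0.5313

R0 = Σ lx·mx = 0 + 1.1001 + 1.0416 + 0.2655 + 0 = 2.4072
Σ x·lx·mx = 3.9798; T = 3.9798/2.4072 = 1.65329…
r ≈ ln(R0)/T = ln(2.4072)/1.65329… = 0.531343… → 0.5313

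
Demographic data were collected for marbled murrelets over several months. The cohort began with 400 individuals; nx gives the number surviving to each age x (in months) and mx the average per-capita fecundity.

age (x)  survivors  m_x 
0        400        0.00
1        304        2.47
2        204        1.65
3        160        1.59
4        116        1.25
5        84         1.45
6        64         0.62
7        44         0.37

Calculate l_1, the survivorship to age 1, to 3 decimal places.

l_1 = n_1/n_0 = 304/400 = 0.76 → 0.760

0.760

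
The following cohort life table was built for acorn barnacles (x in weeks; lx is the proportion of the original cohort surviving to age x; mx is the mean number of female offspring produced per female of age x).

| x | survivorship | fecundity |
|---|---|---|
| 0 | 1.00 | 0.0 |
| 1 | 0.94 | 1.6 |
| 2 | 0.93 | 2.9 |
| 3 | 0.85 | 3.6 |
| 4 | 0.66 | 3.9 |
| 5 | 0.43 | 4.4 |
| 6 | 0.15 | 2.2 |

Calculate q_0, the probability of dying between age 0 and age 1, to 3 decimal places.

0.060

q_0 = (l_0 − l_1) / l_0 = (1 − 0.94) / 1
     = 0.06 / 1 = 0.06 → 0.060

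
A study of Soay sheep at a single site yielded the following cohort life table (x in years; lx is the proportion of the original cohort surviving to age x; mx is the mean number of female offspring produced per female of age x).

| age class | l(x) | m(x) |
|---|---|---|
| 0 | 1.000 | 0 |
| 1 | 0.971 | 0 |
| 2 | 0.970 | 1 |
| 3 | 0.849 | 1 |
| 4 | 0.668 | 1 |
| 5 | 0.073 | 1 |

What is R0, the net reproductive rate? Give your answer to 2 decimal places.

2.56

lx·mx by age: 0, 0, 0.97, 0.849, 0.668, 0.073
R0 = Σ lx·mx = 2.56 → 2.56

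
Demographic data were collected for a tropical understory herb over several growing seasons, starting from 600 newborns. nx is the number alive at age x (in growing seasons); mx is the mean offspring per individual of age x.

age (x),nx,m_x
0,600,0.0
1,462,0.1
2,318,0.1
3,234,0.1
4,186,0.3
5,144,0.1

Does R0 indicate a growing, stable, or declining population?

declining

lx = nx/n0 = nx/600: 1, 0.77, 0.53, 0.39, 0.31, 0.24
R0 = Σ lx·mx = 0 + 0.077 + 0.053 + 0.039 + 0.093 + 0.024 = 0.286
R0 < 1, so the population is declining.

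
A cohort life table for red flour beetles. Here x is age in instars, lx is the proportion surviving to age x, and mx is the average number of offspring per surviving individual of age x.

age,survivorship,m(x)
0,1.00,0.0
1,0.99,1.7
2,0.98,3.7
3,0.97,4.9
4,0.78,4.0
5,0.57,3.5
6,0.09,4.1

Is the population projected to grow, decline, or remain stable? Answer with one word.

growing

R0 = Σ lx·mx = 0 + 1.683 + 3.626 + 4.753 + 3.12 + 1.995 + 0.369 = 15.546
R0 > 1, so the population is growing.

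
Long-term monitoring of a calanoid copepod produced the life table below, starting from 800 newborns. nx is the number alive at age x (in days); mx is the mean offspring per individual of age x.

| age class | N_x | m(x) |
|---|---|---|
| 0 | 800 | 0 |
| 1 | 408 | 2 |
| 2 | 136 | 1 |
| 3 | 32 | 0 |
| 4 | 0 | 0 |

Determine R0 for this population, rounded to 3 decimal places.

1.190

lx = nx/n0 = nx/800: 1, 0.51, 0.17, 0.04, 0
lx·mx by age: 0, 1.02, 0.17, 0, 0
R0 = Σ lx·mx = 1.19 → 1.190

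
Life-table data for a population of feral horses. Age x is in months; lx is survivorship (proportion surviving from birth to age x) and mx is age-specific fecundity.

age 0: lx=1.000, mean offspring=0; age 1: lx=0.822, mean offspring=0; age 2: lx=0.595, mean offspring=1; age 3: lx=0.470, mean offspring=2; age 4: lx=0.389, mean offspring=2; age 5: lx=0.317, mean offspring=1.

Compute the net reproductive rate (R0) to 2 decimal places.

2.63

lx·mx by age: 0, 0, 0.595, 0.94, 0.778, 0.317
R0 = Σ lx·mx = 2.63 → 2.63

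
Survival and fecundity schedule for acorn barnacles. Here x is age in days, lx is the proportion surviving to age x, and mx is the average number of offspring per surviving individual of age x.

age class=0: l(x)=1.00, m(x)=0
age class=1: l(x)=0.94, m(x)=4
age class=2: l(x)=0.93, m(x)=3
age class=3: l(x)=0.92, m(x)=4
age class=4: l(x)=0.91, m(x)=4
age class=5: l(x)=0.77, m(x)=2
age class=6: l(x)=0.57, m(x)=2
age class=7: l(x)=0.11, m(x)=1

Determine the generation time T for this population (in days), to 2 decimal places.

3.02

lx·mx: 0, 3.76, 2.79, 3.68, 3.64, 1.54, 1.14, 0.11 → R0 = 16.66
x·lx·mx: 0, 3.76, 5.58, 11.04, 14.56, 7.7, 6.84, 0.77 → Σ = 50.25
T = 50.25 / 16.66 = 3.016206… → 3.02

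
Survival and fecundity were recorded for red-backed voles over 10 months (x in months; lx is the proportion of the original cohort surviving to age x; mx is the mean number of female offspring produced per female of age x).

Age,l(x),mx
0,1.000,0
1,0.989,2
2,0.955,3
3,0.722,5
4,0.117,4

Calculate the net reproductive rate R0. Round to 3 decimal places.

lx·mx by age: 0, 1.978, 2.865, 3.61, 0.468
R0 = Σ lx·mx = 8.921 → 8.921

8.921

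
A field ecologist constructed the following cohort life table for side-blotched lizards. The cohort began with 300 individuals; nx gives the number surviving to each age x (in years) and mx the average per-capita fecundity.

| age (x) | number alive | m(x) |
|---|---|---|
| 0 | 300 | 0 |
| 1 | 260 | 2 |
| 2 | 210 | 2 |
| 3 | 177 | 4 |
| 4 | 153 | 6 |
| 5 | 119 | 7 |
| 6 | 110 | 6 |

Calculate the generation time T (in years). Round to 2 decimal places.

3.76

lx = nx/n0 = nx/300: 1, 0.86667…, 0.7, 0.59, 0.51, 0.39667…, 0.36667…
lx·mx: 0, 1.733333…, 1.4, 2.36, 3.06, 2.776667…, 2.2… → R0 = 13.53…
x·lx·mx: 0, 1.733333…, 2.8, 7.08, 12.24, 13.883333…, 13.2… → Σ = 50.936667…
T = 50.936667… / 13.53… = 3.76472… → 3.76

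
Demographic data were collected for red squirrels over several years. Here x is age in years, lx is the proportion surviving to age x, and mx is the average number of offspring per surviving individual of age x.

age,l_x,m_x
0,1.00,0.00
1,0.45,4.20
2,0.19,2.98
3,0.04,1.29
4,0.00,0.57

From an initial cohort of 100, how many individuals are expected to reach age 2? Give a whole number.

19

Expected survivors = N0 · l_2 = 100 × 0.19 = 19 → 19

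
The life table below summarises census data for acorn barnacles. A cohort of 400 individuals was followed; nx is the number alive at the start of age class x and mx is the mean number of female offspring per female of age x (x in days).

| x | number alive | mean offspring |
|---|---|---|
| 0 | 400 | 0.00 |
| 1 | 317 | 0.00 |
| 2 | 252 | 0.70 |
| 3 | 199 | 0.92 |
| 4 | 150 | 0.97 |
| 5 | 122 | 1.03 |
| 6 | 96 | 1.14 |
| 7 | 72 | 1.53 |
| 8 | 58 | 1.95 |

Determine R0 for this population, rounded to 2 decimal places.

lx = nx/n0 = nx/400: 1, 0.7925, 0.63, 0.4975, 0.375, 0.305, 0.24, 0.18, 0.145
lx·mx by age: 0, 0, 0.441, 0.4577, 0.36375, 0.31415, 0.2736, 0.2754, 0.28275
R0 = Σ lx·mx = 2.40835 → 2.41

2.41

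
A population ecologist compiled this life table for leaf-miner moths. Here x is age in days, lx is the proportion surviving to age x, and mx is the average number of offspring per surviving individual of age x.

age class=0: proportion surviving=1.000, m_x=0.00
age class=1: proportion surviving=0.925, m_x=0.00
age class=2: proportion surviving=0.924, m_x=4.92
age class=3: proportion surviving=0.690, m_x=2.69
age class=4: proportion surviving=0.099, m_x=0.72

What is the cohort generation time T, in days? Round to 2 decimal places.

2.31

lx·mx: 0, 0, 4.54608, 1.8561, 0.07128 → R0 = 6.47346
x·lx·mx: 0, 0, 9.09216, 5.5683, 0.28512 → Σ = 14.94558
T = 14.94558 / 6.47346 = 2.308747… → 2.31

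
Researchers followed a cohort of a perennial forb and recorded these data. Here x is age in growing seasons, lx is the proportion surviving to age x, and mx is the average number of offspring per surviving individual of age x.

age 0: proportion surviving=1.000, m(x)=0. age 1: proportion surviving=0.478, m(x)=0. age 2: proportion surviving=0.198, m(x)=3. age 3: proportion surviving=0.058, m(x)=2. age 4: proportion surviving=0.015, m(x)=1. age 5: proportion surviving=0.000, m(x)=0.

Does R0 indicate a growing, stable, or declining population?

declining

R0 = Σ lx·mx = 0 + 0 + 0.594 + 0.116 + 0.015 + 0 = 0.725
R0 < 1, so the population is declining.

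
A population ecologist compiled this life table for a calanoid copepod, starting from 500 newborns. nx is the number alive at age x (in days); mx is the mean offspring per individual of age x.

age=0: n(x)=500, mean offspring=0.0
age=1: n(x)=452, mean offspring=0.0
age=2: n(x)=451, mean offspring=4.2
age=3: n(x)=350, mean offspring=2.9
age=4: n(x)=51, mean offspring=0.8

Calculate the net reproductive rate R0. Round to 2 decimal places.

lx = nx/n0 = nx/500: 1, 0.904, 0.902, 0.7, 0.102
lx·mx by age: 0, 0, 3.7884, 2.03, 0.0816
R0 = Σ lx·mx = 5.9 → 5.90

5.90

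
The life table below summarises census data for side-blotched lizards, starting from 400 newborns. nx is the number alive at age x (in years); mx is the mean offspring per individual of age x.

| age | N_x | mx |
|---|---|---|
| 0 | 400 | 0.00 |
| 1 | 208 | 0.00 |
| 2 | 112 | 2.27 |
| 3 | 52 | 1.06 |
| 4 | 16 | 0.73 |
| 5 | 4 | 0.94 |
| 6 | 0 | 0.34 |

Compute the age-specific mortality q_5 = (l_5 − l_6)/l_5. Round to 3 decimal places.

lx = nx/n0 = nx/400: 1, 0.52, 0.28, 0.13, 0.04, 0.01, 0
q_5 = (l_5 − l_6) / l_5 = (0.01 − 0) / 0.01
     = 0.01 / 0.01 = 1 → 1.000

1.000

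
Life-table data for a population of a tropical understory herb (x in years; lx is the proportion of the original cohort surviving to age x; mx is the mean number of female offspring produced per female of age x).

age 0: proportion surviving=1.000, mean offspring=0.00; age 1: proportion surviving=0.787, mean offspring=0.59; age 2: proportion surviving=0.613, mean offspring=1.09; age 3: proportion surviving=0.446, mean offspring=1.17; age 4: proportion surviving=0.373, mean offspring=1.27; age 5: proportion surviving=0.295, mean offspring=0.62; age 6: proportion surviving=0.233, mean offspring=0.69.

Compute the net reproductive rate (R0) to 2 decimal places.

lx·mx by age: 0, 0.46433, 0.66817, 0.52182, 0.47371, 0.1829, 0.16077
R0 = Σ lx·mx = 2.4717 → 2.47

2.47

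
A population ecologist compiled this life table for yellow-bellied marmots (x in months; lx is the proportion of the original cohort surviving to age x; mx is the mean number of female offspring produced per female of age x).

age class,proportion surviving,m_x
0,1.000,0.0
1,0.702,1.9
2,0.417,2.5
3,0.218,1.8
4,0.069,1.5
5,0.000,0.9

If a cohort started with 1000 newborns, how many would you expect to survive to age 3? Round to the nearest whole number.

218

Expected survivors = N0 · l_3 = 1000 × 0.218 = 218 → 218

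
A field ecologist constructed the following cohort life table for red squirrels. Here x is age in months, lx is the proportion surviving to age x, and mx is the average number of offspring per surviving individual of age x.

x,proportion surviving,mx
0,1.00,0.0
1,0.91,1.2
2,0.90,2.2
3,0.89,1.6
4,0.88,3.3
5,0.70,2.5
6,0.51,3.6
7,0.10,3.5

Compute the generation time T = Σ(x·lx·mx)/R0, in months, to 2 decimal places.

3.81

lx·mx: 0, 1.092, 1.98, 1.424, 2.904, 1.75, 1.836, 0.35 → R0 = 11.336
x·lx·mx: 0, 1.092, 3.96, 4.272, 11.616, 8.75, 11.016, 2.45 → Σ = 43.156
T = 43.156 / 11.336 = 3.806987… → 3.81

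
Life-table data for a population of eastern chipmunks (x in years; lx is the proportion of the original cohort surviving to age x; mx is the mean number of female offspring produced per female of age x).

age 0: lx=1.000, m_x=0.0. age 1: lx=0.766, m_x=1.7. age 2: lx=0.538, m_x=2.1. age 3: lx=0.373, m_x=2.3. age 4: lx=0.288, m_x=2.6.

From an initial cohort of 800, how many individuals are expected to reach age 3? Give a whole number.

Expected survivors = N0 · l_3 = 800 × 0.373 = 298.4 → 298

298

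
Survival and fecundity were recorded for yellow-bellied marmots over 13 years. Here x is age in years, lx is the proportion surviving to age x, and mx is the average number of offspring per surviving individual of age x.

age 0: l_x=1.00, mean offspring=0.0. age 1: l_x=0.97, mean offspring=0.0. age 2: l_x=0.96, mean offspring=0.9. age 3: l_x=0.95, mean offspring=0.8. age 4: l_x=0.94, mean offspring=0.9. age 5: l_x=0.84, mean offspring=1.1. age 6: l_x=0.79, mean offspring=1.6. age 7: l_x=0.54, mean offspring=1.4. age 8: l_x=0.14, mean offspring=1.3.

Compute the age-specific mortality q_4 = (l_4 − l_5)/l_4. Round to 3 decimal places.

0.106

q_4 = (l_4 − l_5) / l_4 = (0.94 − 0.84) / 0.94
     = 0.1 / 0.94 = 0.106383… → 0.106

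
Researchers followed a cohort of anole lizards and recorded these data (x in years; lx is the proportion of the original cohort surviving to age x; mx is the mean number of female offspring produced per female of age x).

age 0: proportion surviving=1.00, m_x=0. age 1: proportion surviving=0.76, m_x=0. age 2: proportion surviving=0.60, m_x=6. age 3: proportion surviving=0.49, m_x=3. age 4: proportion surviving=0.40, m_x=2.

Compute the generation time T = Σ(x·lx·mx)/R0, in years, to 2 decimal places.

lx·mx: 0, 0, 3.6, 1.47, 0.8 → R0 = 5.87
x·lx·mx: 0, 0, 7.2, 4.41, 3.2 → Σ = 14.81
T = 14.81 / 5.87 = 2.522998… → 2.52

2.52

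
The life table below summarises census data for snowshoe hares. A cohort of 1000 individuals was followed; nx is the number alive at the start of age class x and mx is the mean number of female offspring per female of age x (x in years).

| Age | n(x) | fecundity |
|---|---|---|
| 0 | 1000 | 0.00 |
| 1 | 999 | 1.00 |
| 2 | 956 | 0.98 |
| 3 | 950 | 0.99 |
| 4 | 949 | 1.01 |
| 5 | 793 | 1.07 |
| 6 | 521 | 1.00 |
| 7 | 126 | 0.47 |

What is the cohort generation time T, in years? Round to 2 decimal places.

lx = nx/n0 = nx/1000: 1, 0.999, 0.956, 0.95, 0.949, 0.793, 0.521, 0.126
lx·mx: 0, 0.999, 0.93688, 0.9405, 0.95849, 0.84851, 0.521, 0.05922 → R0 = 5.2636
x·lx·mx: 0, 0.999, 1.87376, 2.8215, 3.83396, 4.24255, 3.126, 0.41454 → Σ = 17.31131
T = 17.31131 / 5.2636 = 3.288873… → 3.29

3.29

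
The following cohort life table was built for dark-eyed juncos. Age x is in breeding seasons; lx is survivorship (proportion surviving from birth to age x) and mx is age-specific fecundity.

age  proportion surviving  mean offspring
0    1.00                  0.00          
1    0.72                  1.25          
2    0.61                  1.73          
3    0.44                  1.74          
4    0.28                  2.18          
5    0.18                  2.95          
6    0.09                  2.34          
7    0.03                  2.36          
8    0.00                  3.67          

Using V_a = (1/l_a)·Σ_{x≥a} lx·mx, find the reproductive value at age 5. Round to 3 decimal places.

4.513

lx·mx for x ≥ 5: 0.531, 0.2106, 0.0708, 0 → sum = 0.8124
V_5 = 0.8124 / l_5 = 0.8124 / 0.18 = 4.513333… → 4.513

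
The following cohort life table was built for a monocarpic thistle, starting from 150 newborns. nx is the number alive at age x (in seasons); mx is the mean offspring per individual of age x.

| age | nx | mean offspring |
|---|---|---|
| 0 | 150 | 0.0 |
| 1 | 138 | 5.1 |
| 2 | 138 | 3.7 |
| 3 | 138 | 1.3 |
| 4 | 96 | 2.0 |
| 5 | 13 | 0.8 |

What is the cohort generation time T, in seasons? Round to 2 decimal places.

lx = nx/n0 = nx/150: 1, 0.92, 0.92, 0.92, 0.64, 0.08667…
lx·mx: 0, 4.692, 3.404, 1.196, 1.28, 0.069333… → R0 = 10.641333…
x·lx·mx: 0, 4.692, 6.808, 3.588, 5.12, 0.346667… → Σ = 20.554667…
T = 20.554667… / 10.641333… = 1.931588… → 1.93

1.93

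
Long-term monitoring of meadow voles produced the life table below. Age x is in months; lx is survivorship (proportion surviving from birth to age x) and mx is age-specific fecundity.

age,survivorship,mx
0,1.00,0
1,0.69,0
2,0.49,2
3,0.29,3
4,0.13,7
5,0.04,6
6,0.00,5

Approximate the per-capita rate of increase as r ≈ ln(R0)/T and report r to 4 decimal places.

0.3502

R0 = Σ lx·mx = 0 + 0 + 0.98 + 0.87 + 0.91 + 0.24 + 0 = 3
Σ x·lx·mx = 9.41; T = 9.41/3 = 3.13667…
r ≈ ln(R0)/T = ln(3)/3.13667… = 0.350248… → 0.3502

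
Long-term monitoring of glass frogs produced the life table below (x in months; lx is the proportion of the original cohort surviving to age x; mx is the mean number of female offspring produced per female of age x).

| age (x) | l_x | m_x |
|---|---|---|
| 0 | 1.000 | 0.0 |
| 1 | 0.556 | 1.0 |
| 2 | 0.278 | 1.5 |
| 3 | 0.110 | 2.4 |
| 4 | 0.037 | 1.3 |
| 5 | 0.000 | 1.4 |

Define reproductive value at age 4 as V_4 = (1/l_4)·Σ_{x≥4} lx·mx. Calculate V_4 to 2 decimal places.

1.30

lx·mx for x ≥ 4: 0.0481, 0 → sum = 0.0481
V_4 = 0.0481 / l_4 = 0.0481 / 0.037 = 1.3 → 1.30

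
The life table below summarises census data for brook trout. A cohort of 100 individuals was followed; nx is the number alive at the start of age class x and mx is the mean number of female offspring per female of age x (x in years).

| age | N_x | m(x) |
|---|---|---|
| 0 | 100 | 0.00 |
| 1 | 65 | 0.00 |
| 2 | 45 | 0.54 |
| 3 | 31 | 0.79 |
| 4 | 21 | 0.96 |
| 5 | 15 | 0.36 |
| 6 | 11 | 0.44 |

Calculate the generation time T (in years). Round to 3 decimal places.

3.267

lx = nx/n0 = nx/100: 1, 0.65, 0.45, 0.31, 0.21, 0.15, 0.11
lx·mx: 0, 0, 0.243, 0.2449, 0.2016, 0.054, 0.0484 → R0 = 0.7919
x·lx·mx: 0, 0, 0.486, 0.7347, 0.8064, 0.27, 0.2904 → Σ = 2.5875
T = 2.5875 / 0.7919 = 3.267458… → 3.267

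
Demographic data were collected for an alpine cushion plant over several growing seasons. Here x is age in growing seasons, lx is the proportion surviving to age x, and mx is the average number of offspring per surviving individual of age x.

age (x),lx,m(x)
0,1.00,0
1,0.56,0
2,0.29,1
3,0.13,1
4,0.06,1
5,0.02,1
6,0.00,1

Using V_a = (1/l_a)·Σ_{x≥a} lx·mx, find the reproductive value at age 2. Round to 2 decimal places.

1.72

lx·mx for x ≥ 2: 0.29, 0.13, 0.06, 0.02, 0 → sum = 0.5
V_2 = 0.5 / l_2 = 0.5 / 0.29 = 1.724138… → 1.72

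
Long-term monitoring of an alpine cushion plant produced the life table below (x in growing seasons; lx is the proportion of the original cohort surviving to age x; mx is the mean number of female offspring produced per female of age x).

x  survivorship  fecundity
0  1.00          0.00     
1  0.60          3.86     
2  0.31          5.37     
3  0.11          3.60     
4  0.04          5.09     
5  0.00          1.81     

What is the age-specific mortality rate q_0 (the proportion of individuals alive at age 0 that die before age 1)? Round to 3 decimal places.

q_0 = (l_0 − l_1) / l_0 = (1 − 0.6) / 1
     = 0.4 / 1 = 0.4 → 0.400

0.400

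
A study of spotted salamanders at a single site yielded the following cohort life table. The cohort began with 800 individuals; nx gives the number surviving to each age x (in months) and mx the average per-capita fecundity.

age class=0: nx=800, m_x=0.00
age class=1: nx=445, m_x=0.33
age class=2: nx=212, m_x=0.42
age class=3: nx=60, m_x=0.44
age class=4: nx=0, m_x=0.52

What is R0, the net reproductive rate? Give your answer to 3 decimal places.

0.328

lx = nx/n0 = nx/800: 1, 0.55625, 0.265, 0.075, 0
lx·mx by age: 0, 0.183563…, 0.1113, 0.033, 0
R0 = Σ lx·mx = 0.327863… → 0.328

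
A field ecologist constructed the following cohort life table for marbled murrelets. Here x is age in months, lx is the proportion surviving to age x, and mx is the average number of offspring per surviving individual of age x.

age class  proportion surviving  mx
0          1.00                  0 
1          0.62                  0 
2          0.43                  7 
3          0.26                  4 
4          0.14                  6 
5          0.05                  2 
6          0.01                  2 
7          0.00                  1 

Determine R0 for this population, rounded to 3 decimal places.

lx·mx by age: 0, 0, 3.01, 1.04, 0.84, 0.1, 0.02, 0
R0 = Σ lx·mx = 5.01 → 5.010

5.010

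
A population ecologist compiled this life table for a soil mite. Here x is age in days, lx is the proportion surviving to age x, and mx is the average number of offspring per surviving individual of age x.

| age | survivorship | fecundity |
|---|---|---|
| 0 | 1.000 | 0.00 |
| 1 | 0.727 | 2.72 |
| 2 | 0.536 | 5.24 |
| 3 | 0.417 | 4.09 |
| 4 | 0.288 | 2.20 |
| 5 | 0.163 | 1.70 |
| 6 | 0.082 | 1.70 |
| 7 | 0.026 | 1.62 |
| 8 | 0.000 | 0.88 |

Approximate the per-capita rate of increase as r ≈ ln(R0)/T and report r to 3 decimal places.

R0 = Σ lx·mx = 0 + 1.97744 + 2.80864 + 1.70553 + 0.6336 + 0.2771 + 0.1394 + 0.04212 + 0 = 7.58383
Σ x·lx·mx = 17.76245; T = 17.76245/7.58383 = 2.34215…
r ≈ ln(R0)/T = ln(7.58383)/2.34215… = 0.86503… → 0.865

0.865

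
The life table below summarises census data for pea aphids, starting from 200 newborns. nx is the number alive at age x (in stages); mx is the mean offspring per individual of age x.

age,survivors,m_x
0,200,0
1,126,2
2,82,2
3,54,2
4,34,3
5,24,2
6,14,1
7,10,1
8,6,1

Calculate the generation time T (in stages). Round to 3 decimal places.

2.491

lx = nx/n0 = nx/200: 1, 0.63, 0.41, 0.27, 0.17, 0.12, 0.07, 0.05, 0.03
lx·mx: 0, 1.26, 0.82, 0.54, 0.51, 0.24, 0.07, 0.05, 0.03 → R0 = 3.52
x·lx·mx: 0, 1.26, 1.64, 1.62, 2.04, 1.2, 0.42, 0.35, 0.24 → Σ = 8.77
T = 8.77 / 3.52 = 2.491477… → 2.491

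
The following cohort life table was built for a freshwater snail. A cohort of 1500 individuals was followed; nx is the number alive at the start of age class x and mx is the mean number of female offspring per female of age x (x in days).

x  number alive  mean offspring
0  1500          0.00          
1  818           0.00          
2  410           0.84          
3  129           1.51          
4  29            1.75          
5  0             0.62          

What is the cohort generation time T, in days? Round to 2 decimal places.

lx = nx/n0 = nx/1500: 1, 0.54533…, 0.27333…, 0.086, 0.01933…, 0
lx·mx: 0, 0, 0.2296…, 0.12986, 0.033833…, 0 → R0 = 0.393293…
x·lx·mx: 0, 0, 0.4592…, 0.38958, 0.135333…, 0 → Σ = 0.984113…
T = 0.984113… / 0.393293… = 2.502238… → 2.50

2.50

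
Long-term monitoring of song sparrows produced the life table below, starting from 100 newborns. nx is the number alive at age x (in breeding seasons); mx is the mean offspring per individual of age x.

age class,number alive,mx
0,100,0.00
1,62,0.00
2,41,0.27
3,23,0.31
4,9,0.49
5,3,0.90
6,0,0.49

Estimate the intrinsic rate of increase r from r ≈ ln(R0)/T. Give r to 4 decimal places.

-0.4657

lx = nx/n0 = nx/100: 1, 0.62, 0.41, 0.23, 0.09, 0.03, 0
R0 = Σ lx·mx = 0 + 0 + 0.1107 + 0.0713 + 0.0441 + 0.027 + 0 = 0.2531
Σ x·lx·mx = 0.7467; T = 0.7467/0.2531 = 2.95022…
r ≈ ln(R0)/T = ln(0.2531)/2.95022… = -0.465718… → -0.4657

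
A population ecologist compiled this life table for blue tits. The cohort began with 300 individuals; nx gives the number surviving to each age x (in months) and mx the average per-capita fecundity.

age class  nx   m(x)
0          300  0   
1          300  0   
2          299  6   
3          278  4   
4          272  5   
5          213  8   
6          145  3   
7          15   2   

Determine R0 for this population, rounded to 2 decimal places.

21.45

lx = nx/n0 = nx/300: 1, 1, 0.99667…, 0.92667…, 0.90667…, 0.71, 0.48333…, 0.05
lx·mx by age: 0, 0, 5.98…, 3.706667…, 4.533333…, 5.68, 1.45…, 0.1
R0 = Σ lx·mx = 21.45… → 21.45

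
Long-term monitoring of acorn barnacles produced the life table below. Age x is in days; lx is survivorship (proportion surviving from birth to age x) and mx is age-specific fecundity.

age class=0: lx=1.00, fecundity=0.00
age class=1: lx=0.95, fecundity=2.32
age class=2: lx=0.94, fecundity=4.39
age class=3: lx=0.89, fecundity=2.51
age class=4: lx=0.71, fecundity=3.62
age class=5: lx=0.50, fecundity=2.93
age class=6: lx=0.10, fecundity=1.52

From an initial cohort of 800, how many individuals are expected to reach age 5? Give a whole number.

400

Expected survivors = N0 · l_5 = 800 × 0.50 = 400 → 400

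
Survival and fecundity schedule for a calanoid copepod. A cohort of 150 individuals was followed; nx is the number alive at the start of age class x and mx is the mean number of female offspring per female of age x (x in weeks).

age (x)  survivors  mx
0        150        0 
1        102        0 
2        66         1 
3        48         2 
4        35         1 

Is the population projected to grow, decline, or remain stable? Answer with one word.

growing

lx = nx/n0 = nx/150: 1, 0.68, 0.44, 0.32, 0.23333…
R0 = Σ lx·mx = 0 + 0 + 0.44 + 0.64 + 0.233333… = 1.313333…
R0 > 1, so the population is growing.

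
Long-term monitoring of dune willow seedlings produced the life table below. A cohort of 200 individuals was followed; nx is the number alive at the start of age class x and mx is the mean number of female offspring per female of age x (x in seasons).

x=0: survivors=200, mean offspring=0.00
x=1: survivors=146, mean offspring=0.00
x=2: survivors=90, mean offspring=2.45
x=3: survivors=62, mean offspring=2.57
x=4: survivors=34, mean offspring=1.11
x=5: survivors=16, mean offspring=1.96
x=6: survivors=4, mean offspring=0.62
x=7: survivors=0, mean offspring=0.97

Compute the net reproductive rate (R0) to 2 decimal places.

lx = nx/n0 = nx/200: 1, 0.73, 0.45, 0.31, 0.17, 0.08, 0.02, 0
lx·mx by age: 0, 0, 1.1025, 0.7967, 0.1887, 0.1568, 0.0124, 0
R0 = Σ lx·mx = 2.2571 → 2.26

2.26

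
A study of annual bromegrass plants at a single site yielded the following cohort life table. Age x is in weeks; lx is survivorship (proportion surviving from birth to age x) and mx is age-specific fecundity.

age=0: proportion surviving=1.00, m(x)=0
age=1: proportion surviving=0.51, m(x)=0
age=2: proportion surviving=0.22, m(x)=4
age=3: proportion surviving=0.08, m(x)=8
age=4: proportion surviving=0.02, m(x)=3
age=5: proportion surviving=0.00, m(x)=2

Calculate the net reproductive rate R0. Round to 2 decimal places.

lx·mx by age: 0, 0, 0.88, 0.64, 0.06, 0
R0 = Σ lx·mx = 1.58 → 1.58

1.58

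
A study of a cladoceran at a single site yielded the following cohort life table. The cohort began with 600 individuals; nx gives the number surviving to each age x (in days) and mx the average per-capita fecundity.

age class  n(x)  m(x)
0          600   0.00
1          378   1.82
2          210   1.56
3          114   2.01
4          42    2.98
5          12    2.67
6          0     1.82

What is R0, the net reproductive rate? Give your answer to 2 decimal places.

lx = nx/n0 = nx/600: 1, 0.63, 0.35, 0.19, 0.07, 0.02, 0
lx·mx by age: 0, 1.1466, 0.546, 0.3819, 0.2086, 0.0534, 0
R0 = Σ lx·mx = 2.3365 → 2.34

2.34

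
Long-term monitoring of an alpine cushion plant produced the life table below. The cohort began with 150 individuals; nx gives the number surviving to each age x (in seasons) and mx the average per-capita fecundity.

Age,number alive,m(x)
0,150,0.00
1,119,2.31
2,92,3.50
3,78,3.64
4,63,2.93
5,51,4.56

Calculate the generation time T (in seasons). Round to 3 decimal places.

2.829

lx = nx/n0 = nx/150: 1, 0.79333…, 0.61333…, 0.52, 0.42, 0.34
lx·mx: 0, 1.8326…, 2.146667…, 1.8928, 1.2306, 1.5504 → R0 = 8.653067…
x·lx·mx: 0, 1.8326…, 4.293333…, 5.6784, 4.9224, 7.752 → Σ = 24.478733…
T = 24.478733… / 8.653067… = 2.828908… → 2.829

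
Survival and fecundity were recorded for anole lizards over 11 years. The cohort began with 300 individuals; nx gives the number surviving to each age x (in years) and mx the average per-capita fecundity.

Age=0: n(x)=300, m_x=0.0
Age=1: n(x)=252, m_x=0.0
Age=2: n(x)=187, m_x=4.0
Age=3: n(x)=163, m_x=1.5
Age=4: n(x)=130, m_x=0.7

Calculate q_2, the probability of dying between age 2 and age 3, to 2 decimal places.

0.13

lx = nx/n0 = nx/300: 1, 0.84, 0.62333…, 0.54333…, 0.43333…
q_2 = (l_2 − l_3) / l_2 = (0.623333… − 0.543333…) / 0.623333…
     = 0.08… / 0.623333… = 0.128342… → 0.13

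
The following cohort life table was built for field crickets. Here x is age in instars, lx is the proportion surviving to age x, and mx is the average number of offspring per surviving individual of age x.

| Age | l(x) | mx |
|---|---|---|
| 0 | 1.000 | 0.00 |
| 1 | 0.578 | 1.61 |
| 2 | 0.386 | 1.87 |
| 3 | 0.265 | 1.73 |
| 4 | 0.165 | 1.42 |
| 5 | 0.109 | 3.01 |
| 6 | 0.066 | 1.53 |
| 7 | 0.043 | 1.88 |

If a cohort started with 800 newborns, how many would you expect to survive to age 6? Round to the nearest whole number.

53

Expected survivors = N0 · l_6 = 800 × 0.066 = 52.8 → 53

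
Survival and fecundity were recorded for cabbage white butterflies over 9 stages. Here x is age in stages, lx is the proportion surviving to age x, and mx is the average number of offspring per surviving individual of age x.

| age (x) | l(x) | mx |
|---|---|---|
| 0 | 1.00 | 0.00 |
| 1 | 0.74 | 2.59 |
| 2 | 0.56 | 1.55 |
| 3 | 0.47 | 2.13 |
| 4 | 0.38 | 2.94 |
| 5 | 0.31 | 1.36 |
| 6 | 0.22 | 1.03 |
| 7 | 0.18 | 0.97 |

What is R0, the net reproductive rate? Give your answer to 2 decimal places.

5.73

lx·mx by age: 0, 1.9166, 0.868, 1.0011, 1.1172, 0.4216, 0.2266, 0.1746
R0 = Σ lx·mx = 5.7257 → 5.73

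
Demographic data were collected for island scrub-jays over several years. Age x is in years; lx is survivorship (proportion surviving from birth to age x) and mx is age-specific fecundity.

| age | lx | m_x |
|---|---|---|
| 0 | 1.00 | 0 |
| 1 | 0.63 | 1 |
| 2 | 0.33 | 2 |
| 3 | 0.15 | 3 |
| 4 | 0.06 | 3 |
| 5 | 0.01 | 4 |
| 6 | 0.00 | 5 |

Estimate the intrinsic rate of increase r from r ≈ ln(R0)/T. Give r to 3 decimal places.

R0 = Σ lx·mx = 0 + 0.63 + 0.66 + 0.45 + 0.18 + 0.04 + 0 = 1.96
Σ x·lx·mx = 4.22; T = 4.22/1.96 = 2.15306…
r ≈ ln(R0)/T = ln(1.96)/2.15306… = 0.31255… → 0.313

0.313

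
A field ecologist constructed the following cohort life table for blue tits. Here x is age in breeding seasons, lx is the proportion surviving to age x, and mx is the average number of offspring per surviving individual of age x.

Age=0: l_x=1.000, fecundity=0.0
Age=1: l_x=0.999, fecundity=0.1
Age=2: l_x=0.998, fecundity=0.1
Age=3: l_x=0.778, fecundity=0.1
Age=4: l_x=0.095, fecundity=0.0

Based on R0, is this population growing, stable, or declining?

R0 = Σ lx·mx = 0 + 0.0999 + 0.0998 + 0.0778 + 0 = 0.2775
R0 < 1, so the population is declining.

declining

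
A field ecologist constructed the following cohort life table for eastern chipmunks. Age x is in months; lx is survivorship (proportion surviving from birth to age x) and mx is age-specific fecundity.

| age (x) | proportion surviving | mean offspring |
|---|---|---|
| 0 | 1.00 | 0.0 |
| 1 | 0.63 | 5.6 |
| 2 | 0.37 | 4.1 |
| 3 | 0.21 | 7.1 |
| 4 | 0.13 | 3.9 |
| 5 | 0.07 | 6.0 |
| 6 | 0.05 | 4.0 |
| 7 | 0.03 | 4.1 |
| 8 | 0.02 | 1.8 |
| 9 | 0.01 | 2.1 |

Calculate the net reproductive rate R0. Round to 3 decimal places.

7.843

lx·mx by age: 0, 3.528, 1.517, 1.491, 0.507, 0.42, 0.2, 0.123, 0.036, 0.021
R0 = Σ lx·mx = 7.843 → 7.843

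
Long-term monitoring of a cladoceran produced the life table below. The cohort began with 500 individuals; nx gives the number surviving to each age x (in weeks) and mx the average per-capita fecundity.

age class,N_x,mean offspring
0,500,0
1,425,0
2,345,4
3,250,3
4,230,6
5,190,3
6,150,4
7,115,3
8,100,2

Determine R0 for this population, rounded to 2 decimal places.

10.45

lx = nx/n0 = nx/500: 1, 0.85, 0.69, 0.5, 0.46, 0.38, 0.3, 0.23, 0.2
lx·mx by age: 0, 0, 2.76, 1.5, 2.76, 1.14, 1.2, 0.69, 0.4
R0 = Σ lx·mx = 10.45 → 10.45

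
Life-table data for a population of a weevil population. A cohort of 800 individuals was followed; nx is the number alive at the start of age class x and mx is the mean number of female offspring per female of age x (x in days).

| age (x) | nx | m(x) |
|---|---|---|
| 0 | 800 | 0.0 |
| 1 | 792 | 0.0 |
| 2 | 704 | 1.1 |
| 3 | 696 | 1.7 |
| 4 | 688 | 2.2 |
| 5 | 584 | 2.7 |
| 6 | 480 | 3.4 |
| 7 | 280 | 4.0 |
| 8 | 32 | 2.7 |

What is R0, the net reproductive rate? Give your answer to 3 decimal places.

lx = nx/n0 = nx/800: 1, 0.99, 0.88, 0.87, 0.86, 0.73, 0.6, 0.35, 0.04
lx·mx by age: 0, 0, 0.968, 1.479, 1.892, 1.971, 2.04, 1.4, 0.108
R0 = Σ lx·mx = 9.858 → 9.858

9.858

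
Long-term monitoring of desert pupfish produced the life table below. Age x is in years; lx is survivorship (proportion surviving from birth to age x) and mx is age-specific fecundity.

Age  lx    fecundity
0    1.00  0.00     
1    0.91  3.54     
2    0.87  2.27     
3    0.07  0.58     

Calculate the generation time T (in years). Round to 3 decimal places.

lx·mx: 0, 3.2214, 1.9749, 0.0406 → R0 = 5.2369
x·lx·mx: 0, 3.2214, 3.9498, 0.1218 → Σ = 7.293
T = 7.293 / 5.2369 = 1.392618… → 1.393

1.393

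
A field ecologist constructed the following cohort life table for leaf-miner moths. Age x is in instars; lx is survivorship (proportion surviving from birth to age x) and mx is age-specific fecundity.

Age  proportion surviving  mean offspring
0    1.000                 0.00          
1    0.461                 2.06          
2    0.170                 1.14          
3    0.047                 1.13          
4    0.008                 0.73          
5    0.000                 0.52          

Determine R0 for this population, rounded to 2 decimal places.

lx·mx by age: 0, 0.94966, 0.1938, 0.05311, 0.00584, 0
R0 = Σ lx·mx = 1.20241 → 1.20

1.20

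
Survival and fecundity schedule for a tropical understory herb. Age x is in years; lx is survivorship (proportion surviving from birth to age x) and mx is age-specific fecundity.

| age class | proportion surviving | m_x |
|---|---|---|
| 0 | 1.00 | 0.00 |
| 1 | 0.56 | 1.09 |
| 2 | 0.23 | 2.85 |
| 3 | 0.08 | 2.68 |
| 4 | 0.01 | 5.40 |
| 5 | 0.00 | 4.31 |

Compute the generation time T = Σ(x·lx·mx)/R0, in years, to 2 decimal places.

lx·mx: 0, 0.6104, 0.6555, 0.2144, 0.054, 0 → R0 = 1.5343
x·lx·mx: 0, 0.6104, 1.311, 0.6432, 0.216, 0 → Σ = 2.7806
T = 2.7806 / 1.5343 = 1.812292… → 1.81

1.81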